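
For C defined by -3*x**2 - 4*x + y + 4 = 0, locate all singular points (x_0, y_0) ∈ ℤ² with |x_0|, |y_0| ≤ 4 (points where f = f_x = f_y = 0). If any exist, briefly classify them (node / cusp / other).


No singular points in the scanned grid; C is smooth there.

Compute partial derivatives:
  f_x = -6*x - 4.
  f_y = 1.
f_y = 1 is a nonzero constant, so f_y never vanishes: no point (x, y) can satisfy f = f_x = f_y = 0. In particular no (x, y) ∈ {−4, ..., 4}² is singular; the curve is smooth.


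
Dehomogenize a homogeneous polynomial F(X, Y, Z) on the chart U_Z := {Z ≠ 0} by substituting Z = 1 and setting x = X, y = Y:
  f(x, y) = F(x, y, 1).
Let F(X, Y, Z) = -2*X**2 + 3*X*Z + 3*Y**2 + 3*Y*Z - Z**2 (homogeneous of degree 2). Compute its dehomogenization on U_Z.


f(x, y) = -2*x**2 + 3*x + 3*y**2 + 3*y - 1

On U_Z we set Z = 1. Each monomial c·X^i·Y^j·Z^k in F becomes c·x^i·y^j·1^k = c·x^i·y^j.
Substituting Z = 1: F(X, Y, 1) = -2*x**2 + 3*x + 3*y**2 + 3*y - 1.
Note: deg(f) ≤ deg(F) = 2; strict inequality happens when F is divisible by Z (lost terms).


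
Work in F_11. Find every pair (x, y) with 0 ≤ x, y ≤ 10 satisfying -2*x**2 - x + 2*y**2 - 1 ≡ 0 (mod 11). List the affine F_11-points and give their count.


Affine F_11-points: {(2, 0), (3, 0), (6, 1), (6, 10), (7, 3), (7, 8), (9, 3), (9, 8), (10, 1), (10, 10)}; count = 10.

For each of the 121 pairs (x, y) ∈ F_11², evaluate f(x, y) mod 11. Record the zeros.
  x = 0: [0↦10, 1↦1, 2↦7, 3↦6, 4↦9, 5↦5, 6↦5, 7↦9, 8↦6, 9↦7, 10↦1]  zeros at y ∈ ∅
  x = 1: [0↦7, 1↦9, 2↦4, 3↦3, 4↦6, 5↦2, 6↦2, 7↦6, 8↦3, 9↦4, 10↦9]  zeros at y ∈ ∅
  x = 2: [0↦0, 1↦2, 2↦8, 3↦7, 4↦10, 5↦6, 6↦6, 7↦10, 8↦7, 9↦8, 10↦2]  zeros at y ∈ {0}
  x = 3: [0↦0, 1↦2, 2↦8, 3↦7, 4↦10, 5↦6, 6↦6, 7↦10, 8↦7, 9↦8, 10↦2]  zeros at y ∈ {0}
  x = 4: [0↦7, 1↦9, 2↦4, 3↦3, 4↦6, 5↦2, 6↦2, 7↦6, 8↦3, 9↦4, 10↦9]  zeros at y ∈ ∅
  x = 5: [0↦10, 1↦1, 2↦7, 3↦6, 4↦9, 5↦5, 6↦5, 7↦9, 8↦6, 9↦7, 10↦1]  zeros at y ∈ ∅
  x = 6: [0↦9, 1↦0, 2↦6, 3↦5, 4↦8, 5↦4, 6↦4, 7↦8, 8↦5, 9↦6, 10↦0]  zeros at y ∈ {1, 10}
  x = 7: [0↦4, 1↦6, 2↦1, 3↦0, 4↦3, 5↦10, 6↦10, 7↦3, 8↦0, 9↦1, 10↦6]  zeros at y ∈ {3, 8}
  x = 8: [0↦6, 1↦8, 2↦3, 3↦2, 4↦5, 5↦1, 6↦1, 7↦5, 8↦2, 9↦3, 10↦8]  zeros at y ∈ ∅
  x = 9: [0↦4, 1↦6, 2↦1, 3↦0, 4↦3, 5↦10, 6↦10, 7↦3, 8↦0, 9↦1, 10↦6]  zeros at y ∈ {3, 8}
  x = 10: [0↦9, 1↦0, 2↦6, 3↦5, 4↦8, 5↦4, 6↦4, 7↦8, 8↦5, 9↦6, 10↦0]  zeros at y ∈ {1, 10}
Collecting zeros: affine points = {(2, 0), (3, 0), (6, 1), (6, 10), (7, 3), (7, 8), (9, 3), (9, 8), (10, 1), (10, 10)}.
Total count |C(F_11)_aff| = 10.


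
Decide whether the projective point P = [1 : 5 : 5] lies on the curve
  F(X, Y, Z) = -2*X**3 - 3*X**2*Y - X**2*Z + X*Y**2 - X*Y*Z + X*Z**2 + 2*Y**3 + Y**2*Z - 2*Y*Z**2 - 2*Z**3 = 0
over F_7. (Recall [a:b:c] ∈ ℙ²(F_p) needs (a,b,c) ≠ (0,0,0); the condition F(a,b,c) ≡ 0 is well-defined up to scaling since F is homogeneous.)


F(1,5,5) ≡ 4 (mod 7); P is NOT on the curve.

Evaluate F(1, 5, 5) term-by-term (mod 7).
  -2*X**3 ↦ -2·1·1·1 = -2
  -3*X**2*Y ↦ -3·1·5·1 = -15
  -X**2*Z ↦ -1·1·1·5 = -5
  X*Y**2 ↦ 1·1·25·1 = 25
  -X*Y*Z ↦ -1·1·5·5 = -25
  X*Z**2 ↦ 1·1·1·25 = 25
  2*Y**3 ↦ 2·1·125·1 = 250
  Y**2*Z ↦ 1·1·25·5 = 125
  -2*Y*Z**2 ↦ -2·1·5·25 = -250
  -2*Z**3 ↦ -2·1·1·125 = -250
Sum: F(1, 5, 5) = (-2) + (-15) + (-5) + (25) + (-25) + (25) + (250) + (125) + (-250) + (-250) = -122.
Reducing mod 7: -122 ≡ 4 (mod 7).
Since F(a, b, c) ≡ 4 ≠ 0 (mod 7), P does NOT lie on the curve.


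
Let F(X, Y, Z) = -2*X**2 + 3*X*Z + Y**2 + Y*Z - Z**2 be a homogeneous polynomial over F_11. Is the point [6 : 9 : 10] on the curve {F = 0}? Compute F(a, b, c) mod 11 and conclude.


F(6,9,10) ≡ 3 (mod 11); P is NOT on the curve.

Evaluate F(6, 9, 10) term-by-term (mod 11).
  -2*X**2 ↦ -2·36·1·1 = -72
  3*X*Z ↦ 3·6·1·10 = 180
  Y**2 ↦ 1·1·81·1 = 81
  Y*Z ↦ 1·1·9·10 = 90
  -Z**2 ↦ -1·1·1·100 = -100
Sum: F(6, 9, 10) = (-72) + (180) + (81) + (90) + (-100) = 179.
Reducing mod 11: 179 ≡ 3 (mod 11).
Since F(a, b, c) ≡ 3 ≠ 0 (mod 11), P does NOT lie on the curve.


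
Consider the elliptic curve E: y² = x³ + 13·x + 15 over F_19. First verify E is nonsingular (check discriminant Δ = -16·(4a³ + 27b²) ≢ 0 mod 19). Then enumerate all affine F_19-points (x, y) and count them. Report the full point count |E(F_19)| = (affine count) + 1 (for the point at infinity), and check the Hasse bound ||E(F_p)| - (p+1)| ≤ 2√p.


Affine points = {(2, 7), (2, 12), (3, 9), (3, 10), (4, 6), (4, 13), (6, 9), (6, 10), (8, 2), (8, 17), (9, 5), (9, 14), (10, 9), (10, 10), (11, 8), (11, 11), (13, 5), (13, 14), (16, 5), (16, 14), (17, 0), (18, 1), (18, 18)}; affine count = 23; |E(F_19)| = 24.

Discriminant check: Δ ∝ 4a³ + 27b² = 4·13³ + 27·15² = 4·2197 + 27·225 ≡ 5 (mod 19). Nonzero ⇒ E is nonsingular.
For each x ∈ F_19, compute rhs = x³ + 13·x + 15 mod 19, then count y ∈ F_19 with y² ≡ rhs.
  x = 0: rhs = 15, matching y values: none (0 points).
  x = 1: rhs = 10, matching y values: none (0 points).
  x = 2: rhs = 11, matching y values: 7, 12 (2 points).
  x = 3: rhs = 5, matching y values: 9, 10 (2 points).
  x = 4: rhs = 17, matching y values: 6, 13 (2 points).
  x = 5: rhs = 15, matching y values: none (0 points).
  x = 6: rhs = 5, matching y values: 9, 10 (2 points).
  x = 7: rhs = 12, matching y values: none (0 points).
  x = 8: rhs = 4, matching y values: 2, 17 (2 points).
  x = 9: rhs = 6, matching y values: 5, 14 (2 points).
  x = 10: rhs = 5, matching y values: 9, 10 (2 points).
  x = 11: rhs = 7, matching y values: 8, 11 (2 points).
  x = 12: rhs = 18, matching y values: none (0 points).
  x = 13: rhs = 6, matching y values: 5, 14 (2 points).
  x = 14: rhs = 15, matching y values: none (0 points).
  x = 15: rhs = 13, matching y values: none (0 points).
  x = 16: rhs = 6, matching y values: 5, 14 (2 points).
  x = 17: rhs = 0, matching y values: 0 (1 points).
  x = 18: rhs = 1, matching y values: 1, 18 (2 points).
Total affine count: 23.
Full point count |E(F_19)| = 23 + 1 = 24.
Hasse bound: |24 − (19+1)| = |4| = 4 ≤ 2√19 ≈ 8.7178 ✓.


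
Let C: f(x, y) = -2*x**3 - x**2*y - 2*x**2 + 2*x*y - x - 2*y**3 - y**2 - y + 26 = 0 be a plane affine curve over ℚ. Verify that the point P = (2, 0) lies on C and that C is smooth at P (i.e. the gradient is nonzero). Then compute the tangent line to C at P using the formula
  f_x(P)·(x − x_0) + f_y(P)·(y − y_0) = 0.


Tangent line at P: -33*x - y + 66 = 0.

Step 1: f(2, 0) = 0, so P lies on C.
Step 2: partial derivatives
  f_x(x, y) = -6*x**2 - 2*x*y - 4*x + 2*y - 1, f_y(x, y) = -x**2 + 2*x - 6*y**2 - 2*y - 1.
  f_x(P) = -33, f_y(P) = -1 (gradient nonzero, so P is smooth).
Step 3: tangent line at P: -33·(x − 2) + -1·(y − 0) = 0.
Expanding: -33*x - y + 66 = 0.


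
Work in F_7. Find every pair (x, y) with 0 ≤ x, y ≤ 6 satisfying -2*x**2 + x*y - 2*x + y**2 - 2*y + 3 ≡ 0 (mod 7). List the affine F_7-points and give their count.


Affine F_7-points: {(2, 3), (2, 4), (3, 0), (3, 6), (6, 4), (6, 6)}; count = 6.

For each of the 49 pairs (x, y) ∈ F_7², evaluate f(x, y) mod 7. Record the zeros.
  x = 0: [0↦3, 1↦2, 2↦3, 3↦6, 4↦4, 5↦4, 6↦6]  zeros at y ∈ ∅
  x = 1: [0↦6, 1↦6, 2↦1, 3↦5, 4↦4, 5↦5, 6↦1]  zeros at y ∈ ∅
  x = 2: [0↦5, 1↦6, 2↦2, 3↦0, 4↦0, 5↦2, 6↦6]  zeros at y ∈ {3, 4}
  x = 3: [0↦0, 1↦2, 2↦6, 3↦5, 4↦6, 5↦2, 6↦0]  zeros at y ∈ {0, 6}
  x = 4: [0↦5, 1↦1, 2↦6, 3↦6, 4↦1, 5↦5, 6↦4]  zeros at y ∈ ∅
  x = 5: [0↦6, 1↦3, 2↦2, 3↦3, 4↦6, 5↦4, 6↦4]  zeros at y ∈ ∅
  x = 6: [0↦3, 1↦1, 2↦1, 3↦3, 4↦0, 5↦6, 6↦0]  zeros at y ∈ {4, 6}
Collecting zeros: affine points = {(2, 3), (2, 4), (3, 0), (3, 6), (6, 4), (6, 6)}.
Total count |C(F_7)_aff| = 6.


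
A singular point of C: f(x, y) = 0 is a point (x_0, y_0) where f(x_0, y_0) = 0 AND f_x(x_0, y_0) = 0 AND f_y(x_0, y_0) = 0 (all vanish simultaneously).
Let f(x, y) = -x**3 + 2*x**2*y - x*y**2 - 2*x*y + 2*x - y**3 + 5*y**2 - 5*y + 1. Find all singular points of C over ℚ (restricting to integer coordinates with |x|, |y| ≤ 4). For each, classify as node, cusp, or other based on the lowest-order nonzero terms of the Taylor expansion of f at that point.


Singular points: {(1, 1)}; classification: node.

Compute partial derivatives:
  f_x = -3*x**2 + 4*x*y - y**2 - 2*y + 2.
  f_y = 2*x**2 - 2*x*y - 2*x - 3*y**2 + 10*y - 5.
Scan x_0 ∈ {−4, ..., 4}. For each x_0, f_y(x_0, y) is a polynomial in y; find its integer roots y ∈ {−4, ..., 4}, then test f_x and f at those candidates.
  x = -4: f_y(-4, y) = -3*y**2 + 18*y + 35; no integer root y with |y| ≤ 4.
  x = -3: f_y(-3, y) = -3*y**2 + 16*y + 19; vanishes at y ∈ {-1}. (-3, -1): f_x = -12 ≠ 0.
  x = -2: f_y(-2, y) = -3*y**2 + 14*y + 7; no integer root y with |y| ≤ 4.
  x = -1: f_y(-1, y) = -3*y**2 + 12*y - 1; no integer root y with |y| ≤ 4.
  x = 0: f_y(0, y) = -3*y**2 + 10*y - 5; no integer root y with |y| ≤ 4.
  x = 1: f_y(1, y) = -3*y**2 + 8*y - 5; vanishes at y ∈ {1}. (1, 1): f_x = 0, f = 0 — SINGULAR.
  x = 2: f_y(2, y) = -3*y**2 + 6*y - 1; no integer root y with |y| ≤ 4.
  x = 3: f_y(3, y) = -3*y**2 + 4*y + 7; vanishes at y ∈ {-1}. (3, -1): f_x = -36 ≠ 0.
  x = 4: f_y(4, y) = -3*y**2 + 2*y + 19; no integer root y with |y| ≤ 4.
Only singular point on the grid: (1, 1).
Classify: substitute x = 1 + u, y = 1 + v and expand: f = -u**3 + 2*u**2*v - u**2 - u*v**2 - v**3 + v**2.
No constant or linear terms (consistent with a singular point). Quadratic part: -u**2 + v**2. Cubic part: -u**3 + 2*u**2*v - u*v**2 - v**3.
The quadratic part v**2 - u**2 = (v − u)(v + u) splits into two distinct linear factors, so there are two distinct tangent lines y − 1 = ±(x − 1) — this is a node (ordinary double point).
Classification: node.


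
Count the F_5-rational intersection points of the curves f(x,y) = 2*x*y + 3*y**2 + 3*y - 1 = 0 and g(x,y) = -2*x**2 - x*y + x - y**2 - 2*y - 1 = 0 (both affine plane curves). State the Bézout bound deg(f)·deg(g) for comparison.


Common zeros: ∅; count = 0; Bézout bound = 4.

deg(f) = 2, deg(g) = 2, so Bézout bound = 4.
Scan x ∈ F_5. For each x, list the y ∈ F_5 with f(x, y) ≡ 0 and those with g(x, y) ≡ 0 (mod 5); the common zeros in that column are the intersection.
  x = 0: f ≡ 0 at y ∈ {1, 3}; g ≡ 0 at y ∈ {4}; common: ∅.
  x = 1: f ≡ 0 at y ∈ ∅; g ≡ 0 at y ∈ {3, 4}; common: ∅.
  x = 2: f ≡ 0 at y ∈ {2, 4}; g ≡ 0 at y ∈ ∅; common: ∅.
  x = 3: f ≡ 0 at y ∈ ∅; g ≡ 0 at y ∈ {2, 3}; common: ∅.
  x = 4: f ≡ 0 at y ∈ ∅; g ≡ 0 at y ∈ {2}; common: ∅.
Collecting: common zeros = ∅, so the count is 0.
Comparison with the Bézout bound: 0 ≤ 4 = deg(f)·deg(g), as expected for curves with no common component (the affine F_5-count falls short of the bound because intersections may lie at infinity, over extension fields, or carry multiplicity).


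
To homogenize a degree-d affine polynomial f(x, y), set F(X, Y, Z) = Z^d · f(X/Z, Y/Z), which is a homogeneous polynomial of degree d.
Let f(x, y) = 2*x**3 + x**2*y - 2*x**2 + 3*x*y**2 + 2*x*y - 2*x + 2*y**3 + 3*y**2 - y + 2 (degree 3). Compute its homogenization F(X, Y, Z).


F(X, Y, Z) = 2*X**3 + X**2*Y - 2*X**2*Z + 3*X*Y**2 + 2*X*Y*Z - 2*X*Z**2 + 2*Y**3 + 3*Y**2*Z - Y*Z**2 + 2*Z**3

deg(f) = 3.
Substitute x = X/Z, y = Y/Z into f, then multiply by Z^3.
  monomial 2·x^3·y^0 ↦ 2·X^3·Y^0·Z^0.
  monomial 1·x^2·y^1 ↦ 1·X^2·Y^1·Z^0.
  monomial -2·x^2·y^0 ↦ -2·X^2·Y^0·Z^1.
  monomial 3·x^1·y^2 ↦ 3·X^1·Y^2·Z^0.
  monomial 2·x^1·y^1 ↦ 2·X^1·Y^1·Z^1.
  monomial -2·x^1·y^0 ↦ -2·X^1·Y^0·Z^2.
  monomial 2·x^0·y^3 ↦ 2·X^0·Y^3·Z^0.
  monomial 3·x^0·y^2 ↦ 3·X^0·Y^2·Z^1.
  monomial -1·x^0·y^1 ↦ -1·X^0·Y^1·Z^2.
  monomial 2·x^0·y^0 ↦ 2·X^0·Y^0·Z^3.
Collecting: F(X, Y, Z) = 2*X**3 + X**2*Y - 2*X**2*Z + 3*X*Y**2 + 2*X*Y*Z - 2*X*Z**2 + 2*Y**3 + 3*Y**2*Z - Y*Z**2 + 2*Z**3.


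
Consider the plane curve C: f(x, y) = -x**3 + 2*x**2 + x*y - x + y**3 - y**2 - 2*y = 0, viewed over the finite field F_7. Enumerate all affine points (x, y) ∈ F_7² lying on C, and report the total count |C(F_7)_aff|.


Affine F_7-points: {(0, 0), (0, 2), (0, 6), (1, 0), (2, 5), (4, 2), (5, 1), (5, 2), (5, 5)}; count = 9.

For each of the 49 pairs (x, y) ∈ F_7², evaluate f(x, y) mod 7. Record the zeros.
  x = 0: [0↦0, 1↦5, 2↦0, 3↦5, 4↦5, 5↦6, 6↦0]  zeros at y ∈ {0, 2, 6}
  x = 1: [0↦0, 1↦6, 2↦2, 3↦1, 4↦2, 5↦4, 6↦6]  zeros at y ∈ {0}
  x = 2: [0↦5, 1↦5, 2↦2, 3↦2, 4↦4, 5↦0, 6↦3]  zeros at y ∈ {5}
  x = 3: [0↦2, 1↦3, 2↦1, 3↦2, 4↦5, 5↦2, 6↦6]  zeros at y ∈ ∅
  x = 4: [0↦6, 1↦1, 2↦0, 3↦2, 4↦6, 5↦4, 6↦2]  zeros at y ∈ {2}
  x = 5: [0↦4, 1↦0, 2↦0, 3↦3, 4↦1, 5↦0, 6↦6]  zeros at y ∈ {1, 2, 5}
  x = 6: [0↦4, 1↦1, 2↦2, 3↦6, 4↦5, 5↦5, 6↦5]  zeros at y ∈ ∅
Collecting zeros: affine points = {(0, 0), (0, 2), (0, 6), (1, 0), (2, 5), (4, 2), (5, 1), (5, 2), (5, 5)}.
Total count |C(F_7)_aff| = 9.


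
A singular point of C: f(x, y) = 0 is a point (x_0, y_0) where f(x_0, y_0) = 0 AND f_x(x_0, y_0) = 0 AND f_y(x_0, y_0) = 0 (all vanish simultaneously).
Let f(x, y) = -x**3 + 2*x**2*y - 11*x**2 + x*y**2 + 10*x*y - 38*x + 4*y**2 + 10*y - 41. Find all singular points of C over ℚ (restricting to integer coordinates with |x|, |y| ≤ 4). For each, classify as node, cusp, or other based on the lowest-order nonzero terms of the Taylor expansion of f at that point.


Singular points: {(-3, 1)}; classification: cusp.

Compute partial derivatives:
  f_x = -3*x**2 + 4*x*y - 22*x + y**2 + 10*y - 38.
  f_y = 2*x**2 + 2*x*y + 10*x + 8*y + 10.
Scan x_0 ∈ {−4, ..., 4}. For each x_0, f_y(x_0, y) is a polynomial in y; find its integer roots y ∈ {−4, ..., 4}, then test f_x and f at those candidates.
  x = -4: f_y(-4, y) = 2; no integer root y with |y| ≤ 4.
  x = -3: f_y(-3, y) = 2*y - 2; vanishes at y ∈ {1}. (-3, 1): f_x = 0, f = 0 — SINGULAR.
  x = -2: f_y(-2, y) = 4*y - 2; no integer root y with |y| ≤ 4.
  x = -1: f_y(-1, y) = 6*y + 2; no integer root y with |y| ≤ 4.
  x = 0: f_y(0, y) = 8*y + 10; no integer root y with |y| ≤ 4.
  x = 1: f_y(1, y) = 10*y + 22; no integer root y with |y| ≤ 4.
  x = 2: f_y(2, y) = 12*y + 38; no integer root y with |y| ≤ 4.
  x = 3: f_y(3, y) = 14*y + 58; no integer root y with |y| ≤ 4.
  x = 4: f_y(4, y) = 16*y + 82; no integer root y with |y| ≤ 4.
Only singular point on the grid: (-3, 1).
Classify: substitute x = -3 + u, y = 1 + v and expand: f = -u**3 + 2*u**2*v + u*v**2 + v**2.
No constant or linear terms (consistent with a singular point). Quadratic part: v**2. Cubic part: -u**3 + 2*u**2*v + u*v**2.
The quadratic part v**2 is a perfect square, so there is a single (double) tangent line v = 0, i.e. y = 1. Restricting the cubic part to that line (v = 0) leaves -u**3 ≠ 0, so f is not divisible by v and the branch is v² ≈ u**3 to lowest order — this is a cusp.
Classification: cusp.


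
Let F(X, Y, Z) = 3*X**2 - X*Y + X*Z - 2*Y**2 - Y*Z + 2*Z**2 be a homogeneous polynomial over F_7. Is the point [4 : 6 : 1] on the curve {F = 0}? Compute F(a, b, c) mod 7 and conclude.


F(4,6,1) ≡ 1 (mod 7); P is NOT on the curve.

Evaluate F(4, 6, 1) term-by-term (mod 7).
  3*X**2 ↦ 3·16·1·1 = 48
  -X*Y ↦ -1·4·6·1 = -24
  X*Z ↦ 1·4·1·1 = 4
  -2*Y**2 ↦ -2·1·36·1 = -72
  -Y*Z ↦ -1·1·6·1 = -6
  2*Z**2 ↦ 2·1·1·1 = 2
Sum: F(4, 6, 1) = (48) + (-24) + (4) + (-72) + (-6) + (2) = -48.
Reducing mod 7: -48 ≡ 1 (mod 7).
Since F(a, b, c) ≡ 1 ≠ 0 (mod 7), P does NOT lie on the curve.


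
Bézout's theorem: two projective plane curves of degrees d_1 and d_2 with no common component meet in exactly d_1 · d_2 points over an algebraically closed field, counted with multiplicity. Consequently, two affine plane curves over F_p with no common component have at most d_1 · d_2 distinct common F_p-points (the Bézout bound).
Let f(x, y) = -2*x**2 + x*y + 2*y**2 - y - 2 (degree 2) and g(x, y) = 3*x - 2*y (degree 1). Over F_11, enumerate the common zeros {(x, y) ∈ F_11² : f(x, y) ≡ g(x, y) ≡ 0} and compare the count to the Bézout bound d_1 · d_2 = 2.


Common zeros: {(2, 3), (8, 1)}; count = 2; Bézout bound = 2.

deg(f) = 2, deg(g) = 1, so Bézout bound = 2.
Scan x ∈ F_11. For each x, list the y ∈ F_11 with f(x, y) ≡ 0 and those with g(x, y) ≡ 0 (mod 11); the common zeros in that column are the intersection.
  x = 0: f ≡ 0 at y ∈ ∅; g ≡ 0 at y ∈ {0}; common: ∅.
  x = 1: f ≡ 0 at y ∈ ∅; g ≡ 0 at y ∈ {7}; common: ∅.
  x = 2: f ≡ 0 at y ∈ {2, 3}; g ≡ 0 at y ∈ {3}; common: {3}.
  x = 3: f ≡ 0 at y ∈ ∅; g ≡ 0 at y ∈ {10}; common: ∅.
  x = 4: f ≡ 0 at y ∈ ∅; g ≡ 0 at y ∈ {6}; common: ∅.
  x = 5: f ≡ 0 at y ∈ {3, 6}; g ≡ 0 at y ∈ {2}; common: ∅.
  x = 6: f ≡ 0 at y ∈ {4, 10}; g ≡ 0 at y ∈ {9}; common: ∅.
  x = 7: f ≡ 0 at y ∈ {4}; g ≡ 0 at y ∈ {5}; common: ∅.
  x = 8: f ≡ 0 at y ∈ {1}; g ≡ 0 at y ∈ {1}; common: {1}.
  x = 9: f ≡ 0 at y ∈ {1, 6}; g ≡ 0 at y ∈ {8}; common: ∅.
  x = 10: f ≡ 0 at y ∈ {2, 10}; g ≡ 0 at y ∈ {4}; common: ∅.
Collecting: common zeros = {(2, 3), (8, 1)}, so the count is 2.
Comparison with the Bézout bound: 2 ≤ 2 = deg(f)·deg(g), as expected for curves with no common component (the bound is attained).


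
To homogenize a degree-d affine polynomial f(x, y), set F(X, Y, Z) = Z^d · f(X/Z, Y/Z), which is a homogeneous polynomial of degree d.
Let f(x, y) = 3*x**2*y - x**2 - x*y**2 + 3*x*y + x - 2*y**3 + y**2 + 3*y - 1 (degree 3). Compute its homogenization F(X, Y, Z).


F(X, Y, Z) = 3*X**2*Y - X**2*Z - X*Y**2 + 3*X*Y*Z + X*Z**2 - 2*Y**3 + Y**2*Z + 3*Y*Z**2 - Z**3

deg(f) = 3.
Substitute x = X/Z, y = Y/Z into f, then multiply by Z^3.
  monomial 3·x^2·y^1 ↦ 3·X^2·Y^1·Z^0.
  monomial -1·x^2·y^0 ↦ -1·X^2·Y^0·Z^1.
  monomial -1·x^1·y^2 ↦ -1·X^1·Y^2·Z^0.
  monomial 3·x^1·y^1 ↦ 3·X^1·Y^1·Z^1.
  monomial 1·x^1·y^0 ↦ 1·X^1·Y^0·Z^2.
  monomial -2·x^0·y^3 ↦ -2·X^0·Y^3·Z^0.
  monomial 1·x^0·y^2 ↦ 1·X^0·Y^2·Z^1.
  monomial 3·x^0·y^1 ↦ 3·X^0·Y^1·Z^2.
  monomial -1·x^0·y^0 ↦ -1·X^0·Y^0·Z^3.
Collecting: F(X, Y, Z) = 3*X**2*Y - X**2*Z - X*Y**2 + 3*X*Y*Z + X*Z**2 - 2*Y**3 + Y**2*Z + 3*Y*Z**2 - Z**3.


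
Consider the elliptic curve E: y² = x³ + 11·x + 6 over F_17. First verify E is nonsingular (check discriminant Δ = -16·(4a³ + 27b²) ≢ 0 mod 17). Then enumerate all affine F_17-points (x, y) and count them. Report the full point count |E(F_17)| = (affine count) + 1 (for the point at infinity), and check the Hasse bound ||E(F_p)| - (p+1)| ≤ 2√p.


Affine points = {(1, 1), (1, 16), (2, 6), (2, 11), (3, 7), (3, 10), (5, 4), (5, 13), (6, 4), (6, 13), (7, 1), (7, 16), (9, 1), (9, 16), (11, 8), (11, 9), (12, 8), (12, 9), (13, 0)}; affine count = 19; |E(F_17)| = 20.

Discriminant check: Δ ∝ 4a³ + 27b² = 4·11³ + 27·6² = 4·1331 + 27·36 ≡ 6 (mod 17). Nonzero ⇒ E is nonsingular.
For each x ∈ F_17, compute rhs = x³ + 11·x + 6 mod 17, then count y ∈ F_17 with y² ≡ rhs.
  x = 0: rhs = 6, matching y values: none (0 points).
  x = 1: rhs = 1, matching y values: 1, 16 (2 points).
  x = 2: rhs = 2, matching y values: 6, 11 (2 points).
  x = 3: rhs = 15, matching y values: 7, 10 (2 points).
  x = 4: rhs = 12, matching y values: none (0 points).
  x = 5: rhs = 16, matching y values: 4, 13 (2 points).
  x = 6: rhs = 16, matching y values: 4, 13 (2 points).
  x = 7: rhs = 1, matching y values: 1, 16 (2 points).
  x = 8: rhs = 11, matching y values: none (0 points).
  x = 9: rhs = 1, matching y values: 1, 16 (2 points).
  x = 10: rhs = 11, matching y values: none (0 points).
  x = 11: rhs = 13, matching y values: 8, 9 (2 points).
  x = 12: rhs = 13, matching y values: 8, 9 (2 points).
  x = 13: rhs = 0, matching y values: 0 (1 points).
  x = 14: rhs = 14, matching y values: none (0 points).
  x = 15: rhs = 10, matching y values: none (0 points).
  x = 16: rhs = 11, matching y values: none (0 points).
Total affine count: 19.
Full point count |E(F_17)| = 19 + 1 = 20.
Hasse bound: |20 − (17+1)| = |2| = 2 ≤ 2√17 ≈ 8.2462 ✓.


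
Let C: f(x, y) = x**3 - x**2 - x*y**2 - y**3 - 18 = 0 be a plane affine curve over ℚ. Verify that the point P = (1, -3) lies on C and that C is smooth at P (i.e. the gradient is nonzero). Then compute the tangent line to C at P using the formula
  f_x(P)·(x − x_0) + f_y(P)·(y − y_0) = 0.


Tangent line at P: -8*x - 21*y - 55 = 0.

Step 1: f(1, -3) = 0, so P lies on C.
Step 2: partial derivatives
  f_x(x, y) = 3*x**2 - 2*x - y**2, f_y(x, y) = -2*x*y - 3*y**2.
  f_x(P) = -8, f_y(P) = -21 (gradient nonzero, so P is smooth).
Step 3: tangent line at P: -8·(x − 1) + -21·(y − -3) = 0.
Expanding: -8*x - 21*y - 55 = 0.


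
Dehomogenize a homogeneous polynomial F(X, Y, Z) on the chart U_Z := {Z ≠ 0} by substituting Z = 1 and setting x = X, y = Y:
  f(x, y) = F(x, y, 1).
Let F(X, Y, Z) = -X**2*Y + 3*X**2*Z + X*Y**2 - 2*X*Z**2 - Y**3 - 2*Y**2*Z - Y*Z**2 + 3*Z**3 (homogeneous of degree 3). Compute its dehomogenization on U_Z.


f(x, y) = -x**2*y + 3*x**2 + x*y**2 - 2*x - y**3 - 2*y**2 - y + 3

On U_Z we set Z = 1. Each monomial c·X^i·Y^j·Z^k in F becomes c·x^i·y^j·1^k = c·x^i·y^j.
Substituting Z = 1: F(X, Y, 1) = -x**2*y + 3*x**2 + x*y**2 - 2*x - y**3 - 2*y**2 - y + 3.
Note: deg(f) ≤ deg(F) = 3; strict inequality happens when F is divisible by Z (lost terms).


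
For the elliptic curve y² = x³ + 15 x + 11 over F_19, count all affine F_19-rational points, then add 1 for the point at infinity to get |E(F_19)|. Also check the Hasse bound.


Affine points = {(0, 7), (0, 12), (2, 7), (2, 12), (3, 8), (3, 11), (8, 4), (8, 15), (9, 1), (9, 18), (11, 5), (11, 14), (12, 0), (13, 3), (13, 16), (14, 1), (14, 18), (15, 1), (15, 18), (17, 7), (17, 12)}; affine count = 21; |E(F_19)| = 22.

Discriminant check: Δ ∝ 4a³ + 27b² = 4·15³ + 27·11² = 4·3375 + 27·121 ≡ 9 (mod 19). Nonzero ⇒ E is nonsingular.
For each x ∈ F_19, compute rhs = x³ + 15·x + 11 mod 19, then count y ∈ F_19 with y² ≡ rhs.
  x = 0: rhs = 11, matching y values: 7, 12 (2 points).
  x = 1: rhs = 8, matching y values: none (0 points).
  x = 2: rhs = 11, matching y values: 7, 12 (2 points).
  x = 3: rhs = 7, matching y values: 8, 11 (2 points).
  x = 4: rhs = 2, matching y values: none (0 points).
  x = 5: rhs = 2, matching y values: none (0 points).
  x = 6: rhs = 13, matching y values: none (0 points).
  x = 7: rhs = 3, matching y values: none (0 points).
  x = 8: rhs = 16, matching y values: 4, 15 (2 points).
  x = 9: rhs = 1, matching y values: 1, 18 (2 points).
  x = 10: rhs = 2, matching y values: none (0 points).
  x = 11: rhs = 6, matching y values: 5, 14 (2 points).
  x = 12: rhs = 0, matching y values: 0 (1 points).
  x = 13: rhs = 9, matching y values: 3, 16 (2 points).
  x = 14: rhs = 1, matching y values: 1, 18 (2 points).
  x = 15: rhs = 1, matching y values: 1, 18 (2 points).
  x = 16: rhs = 15, matching y values: none (0 points).
  x = 17: rhs = 11, matching y values: 7, 12 (2 points).
  x = 18: rhs = 14, matching y values: none (0 points).
Total affine count: 21.
Full point count |E(F_19)| = 21 + 1 = 22.
Hasse bound: |22 − (19+1)| = |2| = 2 ≤ 2√19 ≈ 8.7178 ✓.


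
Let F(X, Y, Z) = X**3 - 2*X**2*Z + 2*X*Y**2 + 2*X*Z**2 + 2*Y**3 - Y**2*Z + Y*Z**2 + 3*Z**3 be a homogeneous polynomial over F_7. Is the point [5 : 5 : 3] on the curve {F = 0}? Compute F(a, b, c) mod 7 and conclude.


F(5,5,3) ≡ 0 (mod 7); P is on the curve.

Evaluate F(5, 5, 3) term-by-term (mod 7).
  X**3 ↦ 1·125·1·1 = 125
  -2*X**2*Z ↦ -2·25·1·3 = -150
  2*X*Y**2 ↦ 2·5·25·1 = 250
  2*X*Z**2 ↦ 2·5·1·9 = 90
  2*Y**3 ↦ 2·1·125·1 = 250
  -Y**2*Z ↦ -1·1·25·3 = -75
  Y*Z**2 ↦ 1·1·5·9 = 45
  3*Z**3 ↦ 3·1·1·27 = 81
Sum: F(5, 5, 3) = (125) + (-150) + (250) + (90) + (250) + (-75) + (45) + (81) = 616.
Reducing mod 7: 616 ≡ 0 (mod 7).
Since F(a, b, c) ≡ 0 (mod 7), P lies on the curve.


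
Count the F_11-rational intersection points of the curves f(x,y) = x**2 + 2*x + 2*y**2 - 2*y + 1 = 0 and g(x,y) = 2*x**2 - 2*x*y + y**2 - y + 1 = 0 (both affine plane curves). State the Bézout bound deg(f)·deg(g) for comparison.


Common zeros: {(2, 8), (7, 4)}; count = 2; Bézout bound = 4.

deg(f) = 2, deg(g) = 2, so Bézout bound = 4.
Scan x ∈ F_11. For each x, list the y ∈ F_11 with f(x, y) ≡ 0 and those with g(x, y) ≡ 0 (mod 11); the common zeros in that column are the intersection.
  x = 0: f ≡ 0 at y ∈ ∅; g ≡ 0 at y ∈ ∅; common: ∅.
  x = 1: f ≡ 0 at y ∈ {5, 7}; g ≡ 0 at y ∈ ∅; common: ∅.
  x = 2: f ≡ 0 at y ∈ {4, 8}; g ≡ 0 at y ∈ {8}; common: {8}.
  x = 3: f ≡ 0 at y ∈ ∅; g ≡ 0 at y ∈ ∅; common: ∅.
  x = 4: f ≡ 0 at y ∈ ∅; g ≡ 0 at y ∈ {0, 9}; common: ∅.
  x = 5: f ≡ 0 at y ∈ ∅; g ≡ 0 at y ∈ {2, 9}; common: ∅.
  x = 6: f ≡ 0 at y ∈ ∅; g ≡ 0 at y ∈ {5, 8}; common: ∅.
  x = 7: f ≡ 0 at y ∈ {4, 8}; g ≡ 0 at y ∈ {0, 4}; common: {4}.
  x = 8: f ≡ 0 at y ∈ {5, 7}; g ≡ 0 at y ∈ {2, 4}; common: ∅.
  x = 9: f ≡ 0 at y ∈ ∅; g ≡ 0 at y ∈ ∅; common: ∅.
  x = 10: f ≡ 0 at y ∈ {0, 1}; g ≡ 0 at y ∈ {5}; common: ∅.
Collecting: common zeros = {(2, 8), (7, 4)}, so the count is 2.
Comparison with the Bézout bound: 2 ≤ 4 = deg(f)·deg(g), as expected for curves with no common component (the affine F_11-count falls short of the bound because intersections may lie at infinity, over extension fields, or carry multiplicity).


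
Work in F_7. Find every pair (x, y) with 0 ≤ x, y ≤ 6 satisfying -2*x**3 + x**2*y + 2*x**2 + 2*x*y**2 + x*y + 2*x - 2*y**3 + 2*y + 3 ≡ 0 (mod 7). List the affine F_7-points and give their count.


Affine F_7-points: {(1, 5), (5, 1), (6, 4)}; count = 3.

For each of the 49 pairs (x, y) ∈ F_7², evaluate f(x, y) mod 7. Record the zeros.
  x = 0: [0↦3, 1↦3, 2↦5, 3↦4, 4↦2, 5↦1, 6↦3]  zeros at y ∈ ∅
  x = 1: [0↦5, 1↦2, 2↦5, 3↦2, 4↦2, 5↦0, 6↦5]  zeros at y ∈ {5}
  x = 2: [0↦6, 1↦2, 2↦1, 3↦5, 4↦2, 5↦1, 6↦4]  zeros at y ∈ ∅
  x = 3: [0↦1, 1↦5, 2↦2, 3↦1, 4↦4, 5↦6, 6↦2]  zeros at y ∈ ∅
  x = 4: [0↦6, 1↦6, 2↦3, 3↦6, 4↦3, 5↦3, 6↦1]  zeros at y ∈ ∅
  x = 5: [0↦2, 1↦0, 2↦6, 3↦1, 4↦1, 5↦1, 6↦3]  zeros at y ∈ {1}
  x = 6: [0↦5, 1↦3, 2↦6, 3↦2, 4↦0, 5↦2, 6↦3]  zeros at y ∈ {4}
Collecting zeros: affine points = {(1, 5), (5, 1), (6, 4)}.
Total count |C(F_7)_aff| = 3.


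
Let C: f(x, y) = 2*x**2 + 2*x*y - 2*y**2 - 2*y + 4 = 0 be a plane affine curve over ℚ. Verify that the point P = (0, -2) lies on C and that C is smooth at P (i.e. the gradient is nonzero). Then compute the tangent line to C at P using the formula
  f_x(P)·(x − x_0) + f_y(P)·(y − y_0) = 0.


Tangent line at P: -4*x + 6*y + 12 = 0.

Step 1: f(0, -2) = 0, so P lies on C.
Step 2: partial derivatives
  f_x(x, y) = 4*x + 2*y, f_y(x, y) = 2*x - 4*y - 2.
  f_x(P) = -4, f_y(P) = 6 (gradient nonzero, so P is smooth).
Step 3: tangent line at P: -4·(x − 0) + 6·(y − -2) = 0.
Expanding: -4*x + 6*y + 12 = 0.


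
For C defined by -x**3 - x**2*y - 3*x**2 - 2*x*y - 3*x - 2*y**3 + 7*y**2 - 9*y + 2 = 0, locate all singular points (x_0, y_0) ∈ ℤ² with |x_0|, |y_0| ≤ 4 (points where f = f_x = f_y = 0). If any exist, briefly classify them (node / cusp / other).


Singular points: {(-1, 1)}; classification: node.

Compute partial derivatives:
  f_x = -3*x**2 - 2*x*y - 6*x - 2*y - 3.
  f_y = -x**2 - 2*x - 6*y**2 + 14*y - 9.
Scan x_0 ∈ {−4, ..., 4}. For each x_0, f_y(x_0, y) is a polynomial in y; find its integer roots y ∈ {−4, ..., 4}, then test f_x and f at those candidates.
  x = -4: f_y(-4, y) = -6*y**2 + 14*y - 17; no integer root y with |y| ≤ 4.
  x = -3: f_y(-3, y) = -6*y**2 + 14*y - 12; no integer root y with |y| ≤ 4.
  x = -2: f_y(-2, y) = -6*y**2 + 14*y - 9; no integer root y with |y| ≤ 4.
  x = -1: f_y(-1, y) = -6*y**2 + 14*y - 8; vanishes at y ∈ {1}. (-1, 1): f_x = 0, f = 0 — SINGULAR.
  x = 0: f_y(0, y) = -6*y**2 + 14*y - 9; no integer root y with |y| ≤ 4.
  x = 1: f_y(1, y) = -6*y**2 + 14*y - 12; no integer root y with |y| ≤ 4.
  x = 2: f_y(2, y) = -6*y**2 + 14*y - 17; no integer root y with |y| ≤ 4.
  x = 3: f_y(3, y) = -6*y**2 + 14*y - 24; no integer root y with |y| ≤ 4.
  x = 4: f_y(4, y) = -6*y**2 + 14*y - 33; no integer root y with |y| ≤ 4.
Only singular point on the grid: (-1, 1).
Classify: substitute x = -1 + u, y = 1 + v and expand: f = -u**3 - u**2*v - u**2 - 2*v**3 + v**2.
No constant or linear terms (consistent with a singular point). Quadratic part: -u**2 + v**2. Cubic part: -u**3 - u**2*v - 2*v**3.
The quadratic part v**2 - u**2 = (v − u)(v + u) splits into two distinct linear factors, so there are two distinct tangent lines y − 1 = ±(x − -1) — this is a node (ordinary double point).
Classification: node.


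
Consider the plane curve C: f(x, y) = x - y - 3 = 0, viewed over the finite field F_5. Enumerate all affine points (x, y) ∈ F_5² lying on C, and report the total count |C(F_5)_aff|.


Affine F_5-points: {(0, 2), (1, 3), (2, 4), (3, 0), (4, 1)}; count = 5.

For each of the 25 pairs (x, y) ∈ F_5², evaluate f(x, y) mod 5. Record the zeros.
  x = 0: [0↦2, 1↦1, 2↦0, 3↦4, 4↦3]  zeros at y ∈ {2}
  x = 1: [0↦3, 1↦2, 2↦1, 3↦0, 4↦4]  zeros at y ∈ {3}
  x = 2: [0↦4, 1↦3, 2↦2, 3↦1, 4↦0]  zeros at y ∈ {4}
  x = 3: [0↦0, 1↦4, 2↦3, 3↦2, 4↦1]  zeros at y ∈ {0}
  x = 4: [0↦1, 1↦0, 2↦4, 3↦3, 4↦2]  zeros at y ∈ {1}
Collecting zeros: affine points = {(0, 2), (1, 3), (2, 4), (3, 0), (4, 1)}.
Total count |C(F_5)_aff| = 5.


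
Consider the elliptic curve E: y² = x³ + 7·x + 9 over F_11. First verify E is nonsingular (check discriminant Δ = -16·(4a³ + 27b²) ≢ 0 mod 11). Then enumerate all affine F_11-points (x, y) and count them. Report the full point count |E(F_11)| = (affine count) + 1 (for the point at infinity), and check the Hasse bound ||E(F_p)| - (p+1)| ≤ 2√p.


Affine points = {(0, 3), (0, 8), (2, 3), (2, 8), (5, 2), (5, 9), (6, 5), (6, 6), (7, 4), (7, 7), (8, 4), (8, 7), (9, 3), (9, 8), (10, 1), (10, 10)}; affine count = 16; |E(F_11)| = 17.

Discriminant check: Δ ∝ 4a³ + 27b² = 4·7³ + 27·9² = 4·343 + 27·81 ≡ 6 (mod 11). Nonzero ⇒ E is nonsingular.
For each x ∈ F_11, compute rhs = x³ + 7·x + 9 mod 11, then count y ∈ F_11 with y² ≡ rhs.
  x = 0: rhs = 9, matching y values: 3, 8 (2 points).
  x = 1: rhs = 6, matching y values: none (0 points).
  x = 2: rhs = 9, matching y values: 3, 8 (2 points).
  x = 3: rhs = 2, matching y values: none (0 points).
  x = 4: rhs = 2, matching y values: none (0 points).
  x = 5: rhs = 4, matching y values: 2, 9 (2 points).
  x = 6: rhs = 3, matching y values: 5, 6 (2 points).
  x = 7: rhs = 5, matching y values: 4, 7 (2 points).
  x = 8: rhs = 5, matching y values: 4, 7 (2 points).
  x = 9: rhs = 9, matching y values: 3, 8 (2 points).
  x = 10: rhs = 1, matching y values: 1, 10 (2 points).
Total affine count: 16.
Full point count |E(F_11)| = 16 + 1 = 17.
Hasse bound: |17 − (11+1)| = |5| = 5 ≤ 2√11 ≈ 6.6332 ✓.


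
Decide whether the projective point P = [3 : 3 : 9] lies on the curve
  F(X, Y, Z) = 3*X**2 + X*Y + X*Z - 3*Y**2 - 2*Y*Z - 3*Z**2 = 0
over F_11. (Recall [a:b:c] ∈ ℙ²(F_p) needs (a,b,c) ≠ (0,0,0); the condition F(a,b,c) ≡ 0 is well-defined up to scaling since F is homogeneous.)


F(3,3,9) ≡ 3 (mod 11); P is NOT on the curve.

Evaluate F(3, 3, 9) term-by-term (mod 11).
  3*X**2 ↦ 3·9·1·1 = 27
  X*Y ↦ 1·3·3·1 = 9
  X*Z ↦ 1·3·1·9 = 27
  -3*Y**2 ↦ -3·1·9·1 = -27
  -2*Y*Z ↦ -2·1·3·9 = -54
  -3*Z**2 ↦ -3·1·1·81 = -243
Sum: F(3, 3, 9) = (27) + (9) + (27) + (-27) + (-54) + (-243) = -261.
Reducing mod 11: -261 ≡ 3 (mod 11).
Since F(a, b, c) ≡ 3 ≠ 0 (mod 11), P does NOT lie on the curve.


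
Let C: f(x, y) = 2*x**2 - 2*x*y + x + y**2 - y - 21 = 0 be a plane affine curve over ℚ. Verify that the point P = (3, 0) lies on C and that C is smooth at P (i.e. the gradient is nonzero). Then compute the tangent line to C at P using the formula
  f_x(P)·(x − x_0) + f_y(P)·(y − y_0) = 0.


Tangent line at P: 13*x - 7*y - 39 = 0.

Step 1: f(3, 0) = 0, so P lies on C.
Step 2: partial derivatives
  f_x(x, y) = 4*x - 2*y + 1, f_y(x, y) = -2*x + 2*y - 1.
  f_x(P) = 13, f_y(P) = -7 (gradient nonzero, so P is smooth).
Step 3: tangent line at P: 13·(x − 3) + -7·(y − 0) = 0.
Expanding: 13*x - 7*y - 39 = 0.


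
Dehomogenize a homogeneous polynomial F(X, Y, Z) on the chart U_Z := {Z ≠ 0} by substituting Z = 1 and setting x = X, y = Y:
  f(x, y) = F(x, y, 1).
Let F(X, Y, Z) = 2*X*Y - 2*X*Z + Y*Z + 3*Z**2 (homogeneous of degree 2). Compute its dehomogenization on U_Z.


f(x, y) = 2*x*y - 2*x + y + 3

On U_Z we set Z = 1. Each monomial c·X^i·Y^j·Z^k in F becomes c·x^i·y^j·1^k = c·x^i·y^j.
Substituting Z = 1: F(X, Y, 1) = 2*x*y - 2*x + y + 3.
Note: deg(f) ≤ deg(F) = 2; strict inequality happens when F is divisible by Z (lost terms).


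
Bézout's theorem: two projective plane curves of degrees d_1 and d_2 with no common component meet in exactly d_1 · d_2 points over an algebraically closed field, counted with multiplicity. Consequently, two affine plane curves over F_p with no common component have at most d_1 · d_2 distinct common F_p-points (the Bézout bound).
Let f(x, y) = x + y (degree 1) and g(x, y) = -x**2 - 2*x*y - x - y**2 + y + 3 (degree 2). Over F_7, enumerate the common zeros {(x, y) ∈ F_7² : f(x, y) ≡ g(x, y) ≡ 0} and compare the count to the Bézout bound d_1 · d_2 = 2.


Common zeros: {(5, 2)}; count = 1; Bézout bound = 2.

deg(f) = 1, deg(g) = 2, so Bézout bound = 2.
Scan x ∈ F_7. For each x, list the y ∈ F_7 with f(x, y) ≡ 0 and those with g(x, y) ≡ 0 (mod 7); the common zeros in that column are the intersection.
  x = 0: f ≡ 0 at y ∈ {0}; g ≡ 0 at y ∈ ∅; common: ∅.
  x = 1: f ≡ 0 at y ∈ {6}; g ≡ 0 at y ∈ ∅; common: ∅.
  x = 2: f ≡ 0 at y ∈ {5}; g ≡ 0 at y ∈ {1, 3}; common: ∅.
  x = 3: f ≡ 0 at y ∈ {4}; g ≡ 0 at y ∈ ∅; common: ∅.
  x = 4: f ≡ 0 at y ∈ {3}; g ≡ 0 at y ∈ {2, 5}; common: ∅.
  x = 5: f ≡ 0 at y ∈ {2}; g ≡ 0 at y ∈ {2, 3}; common: {2}.
  x = 6: f ≡ 0 at y ∈ {1}; g ≡ 0 at y ∈ {5}; common: ∅.
Collecting: common zeros = {(5, 2)}, so the count is 1.
Comparison with the Bézout bound: 1 ≤ 2 = deg(f)·deg(g), as expected for curves with no common component (the affine F_7-count falls short of the bound because intersections may lie at infinity, over extension fields, or carry multiplicity).


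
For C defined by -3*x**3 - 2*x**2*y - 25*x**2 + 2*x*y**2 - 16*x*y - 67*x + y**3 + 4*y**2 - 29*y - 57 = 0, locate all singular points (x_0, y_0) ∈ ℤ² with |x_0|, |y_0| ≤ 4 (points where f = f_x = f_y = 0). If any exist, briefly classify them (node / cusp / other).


Singular points: {(-3, 1)}; classification: cusp.

Compute partial derivatives:
  f_x = -9*x**2 - 4*x*y - 50*x + 2*y**2 - 16*y - 67.
  f_y = -2*x**2 + 4*x*y - 16*x + 3*y**2 + 8*y - 29.
Scan x_0 ∈ {−4, ..., 4}. For each x_0, f_y(x_0, y) is a polynomial in y; find its integer roots y ∈ {−4, ..., 4}, then test f_x and f at those candidates.
  x = -4: f_y(-4, y) = 3*y**2 - 8*y + 3; no integer root y with |y| ≤ 4.
  x = -3: f_y(-3, y) = 3*y**2 - 4*y + 1; vanishes at y ∈ {1}. (-3, 1): f_x = 0, f = 0 — SINGULAR.
  x = -2: f_y(-2, y) = 3*y**2 - 5; no integer root y with |y| ≤ 4.
  x = -1: f_y(-1, y) = 3*y**2 + 4*y - 15; vanishes at y ∈ {-3}. (-1, -3): f_x = 28 ≠ 0.
  x = 0: f_y(0, y) = 3*y**2 + 8*y - 29; no integer root y with |y| ≤ 4.
  x = 1: f_y(1, y) = 3*y**2 + 12*y - 47; no integer root y with |y| ≤ 4.
  x = 2: f_y(2, y) = 3*y**2 + 16*y - 69; no integer root y with |y| ≤ 4.
  x = 3: f_y(3, y) = 3*y**2 + 20*y - 95; no integer root y with |y| ≤ 4.
  x = 4: f_y(4, y) = 3*y**2 + 24*y - 125; no integer root y with |y| ≤ 4.
Only singular point on the grid: (-3, 1).
Classify: substitute x = -3 + u, y = 1 + v and expand: f = -3*u**3 - 2*u**2*v + 2*u*v**2 + v**3 + v**2.
No constant or linear terms (consistent with a singular point). Quadratic part: v**2. Cubic part: -3*u**3 - 2*u**2*v + 2*u*v**2 + v**3.
The quadratic part v**2 is a perfect square, so there is a single (double) tangent line v = 0, i.e. y = 1. Restricting the cubic part to that line (v = 0) leaves -3*u**3 ≠ 0, so f is not divisible by v and the branch is v² ≈ 3*u**3 to lowest order — this is a cusp.
Classification: cusp.


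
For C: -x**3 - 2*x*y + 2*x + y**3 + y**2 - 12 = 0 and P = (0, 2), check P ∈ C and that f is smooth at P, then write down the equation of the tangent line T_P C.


Tangent line at P: -2*x + 16*y - 32 = 0.

Step 1: f(0, 2) = 0, so P lies on C.
Step 2: partial derivatives
  f_x(x, y) = -3*x**2 - 2*y + 2, f_y(x, y) = -2*x + 3*y**2 + 2*y.
  f_x(P) = -2, f_y(P) = 16 (gradient nonzero, so P is smooth).
Step 3: tangent line at P: -2·(x − 0) + 16·(y − 2) = 0.
Expanding: -2*x + 16*y - 32 = 0.


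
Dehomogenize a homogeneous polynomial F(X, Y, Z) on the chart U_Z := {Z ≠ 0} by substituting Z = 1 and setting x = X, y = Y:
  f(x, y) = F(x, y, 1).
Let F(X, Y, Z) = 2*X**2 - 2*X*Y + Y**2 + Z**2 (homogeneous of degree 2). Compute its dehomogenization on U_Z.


f(x, y) = 2*x**2 - 2*x*y + y**2 + 1

On U_Z we set Z = 1. Each monomial c·X^i·Y^j·Z^k in F becomes c·x^i·y^j·1^k = c·x^i·y^j.
Substituting Z = 1: F(X, Y, 1) = 2*x**2 - 2*x*y + y**2 + 1.
Note: deg(f) ≤ deg(F) = 2; strict inequality happens when F is divisible by Z (lost terms).


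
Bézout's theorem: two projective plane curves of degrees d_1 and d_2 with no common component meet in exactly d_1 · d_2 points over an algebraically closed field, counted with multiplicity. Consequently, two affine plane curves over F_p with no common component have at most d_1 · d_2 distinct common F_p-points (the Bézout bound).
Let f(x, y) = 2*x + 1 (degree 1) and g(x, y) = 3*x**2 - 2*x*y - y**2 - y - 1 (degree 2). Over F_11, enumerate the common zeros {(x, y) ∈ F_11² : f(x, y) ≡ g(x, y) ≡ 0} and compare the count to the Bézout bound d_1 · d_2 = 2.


Common zeros: ∅; count = 0; Bézout bound = 2.

deg(f) = 1, deg(g) = 2, so Bézout bound = 2.
Scan x ∈ F_11. For each x, list the y ∈ F_11 with f(x, y) ≡ 0 and those with g(x, y) ≡ 0 (mod 11); the common zeros in that column are the intersection.
  x = 0: f ≡ 0 at y ∈ ∅; g ≡ 0 at y ∈ ∅; common: ∅.
  x = 1: f ≡ 0 at y ∈ ∅; g ≡ 0 at y ∈ ∅; common: ∅.
  x = 2: f ≡ 0 at y ∈ ∅; g ≡ 0 at y ∈ {0, 6}; common: ∅.
  x = 3: f ≡ 0 at y ∈ ∅; g ≡ 0 at y ∈ ∅; common: ∅.
  x = 4: f ≡ 0 at y ∈ ∅; g ≡ 0 at y ∈ {3, 10}; common: ∅.
  x = 5: f ≡ 0 at y ∈ {0, 1, 2, 3, 4, 5, 6, 7, 8, 9, 10}; g ≡ 0 at y ∈ ∅; common: ∅.
  x = 6: f ≡ 0 at y ∈ ∅; g ≡ 0 at y ∈ {2, 7}; common: ∅.
  x = 7: f ≡ 0 at y ∈ ∅; g ≡ 0 at y ∈ ∅; common: ∅.
  x = 8: f ≡ 0 at y ∈ ∅; g ≡ 0 at y ∈ ∅; common: ∅.
  x = 9: f ≡ 0 at y ∈ ∅; g ≡ 0 at y ∈ {0, 3}; common: ∅.
  x = 10: f ≡ 0 at y ∈ ∅; g ≡ 0 at y ∈ {2, 10}; common: ∅.
Collecting: common zeros = ∅, so the count is 0.
Comparison with the Bézout bound: 0 ≤ 2 = deg(f)·deg(g), as expected for curves with no common component (the affine F_11-count falls short of the bound because intersections may lie at infinity, over extension fields, or carry multiplicity).


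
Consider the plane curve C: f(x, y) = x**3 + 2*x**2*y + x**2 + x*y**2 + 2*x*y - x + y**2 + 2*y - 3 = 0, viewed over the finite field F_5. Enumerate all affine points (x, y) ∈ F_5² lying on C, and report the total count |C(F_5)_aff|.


Affine F_5-points: {(0, 1), (0, 2), (3, 0), (3, 1), (4, 1)}; count = 5.

For each of the 25 pairs (x, y) ∈ F_5², evaluate f(x, y) mod 5. Record the zeros.
  x = 0: [0↦2, 1↦0, 2↦0, 3↦2, 4↦1]  zeros at y ∈ {1, 2}
  x = 1: [0↦3, 1↦1, 2↦3, 3↦4, 4↦4]  zeros at y ∈ ∅
  x = 2: [0↦2, 1↦4, 2↦2, 3↦1, 4↦1]  zeros at y ∈ ∅
  x = 3: [0↦0, 1↦0, 2↦3, 3↦4, 4↦3]  zeros at y ∈ {0, 1}
  x = 4: [0↦3, 1↦0, 2↦2, 3↦4, 4↦1]  zeros at y ∈ {1}
Collecting zeros: affine points = {(0, 1), (0, 2), (3, 0), (3, 1), (4, 1)}.
Total count |C(F_5)_aff| = 5.
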